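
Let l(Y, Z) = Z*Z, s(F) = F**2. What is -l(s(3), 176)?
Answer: -30976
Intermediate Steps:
l(Y, Z) = Z**2
-l(s(3), 176) = -1*176**2 = -1*30976 = -30976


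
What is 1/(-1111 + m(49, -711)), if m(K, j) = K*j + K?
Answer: -1/35901 ≈ -2.7854e-5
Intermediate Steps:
m(K, j) = K + K*j
1/(-1111 + m(49, -711)) = 1/(-1111 + 49*(1 - 711)) = 1/(-1111 + 49*(-710)) = 1/(-1111 - 34790) = 1/(-35901) = -1/35901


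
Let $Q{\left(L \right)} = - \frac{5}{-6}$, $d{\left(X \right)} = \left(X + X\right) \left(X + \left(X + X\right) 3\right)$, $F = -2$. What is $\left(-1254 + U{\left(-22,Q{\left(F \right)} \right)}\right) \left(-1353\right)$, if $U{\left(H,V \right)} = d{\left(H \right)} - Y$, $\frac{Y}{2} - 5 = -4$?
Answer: $-7468560$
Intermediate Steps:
$d{\left(X \right)} = 14 X^{2}$ ($d{\left(X \right)} = 2 X \left(X + 2 X 3\right) = 2 X \left(X + 6 X\right) = 2 X 7 X = 14 X^{2}$)
$Y = 2$ ($Y = 10 + 2 \left(-4\right) = 10 - 8 = 2$)
$Q{\left(L \right)} = \frac{5}{6}$ ($Q{\left(L \right)} = \left(-5\right) \left(- \frac{1}{6}\right) = \frac{5}{6}$)
$U{\left(H,V \right)} = -2 + 14 H^{2}$ ($U{\left(H,V \right)} = 14 H^{2} - 2 = -2 + 14 H^{2}$)
$\left(-1254 + U{\left(-22,Q{\left(F \right)} \right)}\right) \left(-1353\right) = \left(-1254 - \left(2 - 14 \left(-22\right)^{2}\right)\right) \left(-1353\right) = \left(-1254 + \left(-2 + 14 \cdot 484\right)\right) \left(-1353\right) = \left(-1254 + \left(-2 + 6776\right)\right) \left(-1353\right) = \left(-1254 + 6774\right) \left(-1353\right) = 5520 \left(-1353\right) = -7468560$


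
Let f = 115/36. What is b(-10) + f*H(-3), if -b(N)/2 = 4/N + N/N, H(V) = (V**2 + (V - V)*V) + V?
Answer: 539/30 ≈ 17.967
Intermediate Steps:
H(V) = V + V**2 (H(V) = (V**2 + 0*V) + V = (V**2 + 0) + V = V**2 + V = V + V**2)
b(N) = -2 - 8/N (b(N) = -2*(4/N + N/N) = -2*(4/N + 1) = -2*(1 + 4/N) = -2 - 8/N)
f = 115/36 (f = 115*(1/36) = 115/36 ≈ 3.1944)
b(-10) + f*H(-3) = (-2 - 8/(-10)) + 115*(-3*(1 - 3))/36 = (-2 - 8*(-1/10)) + 115*(-3*(-2))/36 = (-2 + 4/5) + (115/36)*6 = -6/5 + 115/6 = 539/30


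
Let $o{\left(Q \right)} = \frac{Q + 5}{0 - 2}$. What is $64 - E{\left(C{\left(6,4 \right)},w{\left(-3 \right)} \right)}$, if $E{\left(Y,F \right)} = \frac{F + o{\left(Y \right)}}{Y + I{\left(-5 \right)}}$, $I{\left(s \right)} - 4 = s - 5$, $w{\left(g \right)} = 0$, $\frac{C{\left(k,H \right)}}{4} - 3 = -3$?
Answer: $\frac{763}{12} \approx 63.583$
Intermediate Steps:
$o{\left(Q \right)} = - \frac{5}{2} - \frac{Q}{2}$ ($o{\left(Q \right)} = \frac{5 + Q}{-2} = \left(5 + Q\right) \left(- \frac{1}{2}\right) = - \frac{5}{2} - \frac{Q}{2}$)
$C{\left(k,H \right)} = 0$ ($C{\left(k,H \right)} = 12 + 4 \left(-3\right) = 12 - 12 = 0$)
$I{\left(s \right)} = -1 + s$ ($I{\left(s \right)} = 4 + \left(s - 5\right) = 4 + \left(-5 + s\right) = -1 + s$)
$E{\left(Y,F \right)} = \frac{- \frac{5}{2} + F - \frac{Y}{2}}{-6 + Y}$ ($E{\left(Y,F \right)} = \frac{F - \left(\frac{5}{2} + \frac{Y}{2}\right)}{Y - 6} = \frac{- \frac{5}{2} + F - \frac{Y}{2}}{Y - 6} = \frac{- \frac{5}{2} + F - \frac{Y}{2}}{-6 + Y}$)
$64 - E{\left(C{\left(6,4 \right)},w{\left(-3 \right)} \right)} = 64 - \frac{-5 - 0 + 2 \cdot 0}{2 \left(-6 + 0\right)} = 64 - \frac{-5 + 0 + 0}{2 \left(-6\right)} = 64 - \frac{1}{2} \left(- \frac{1}{6}\right) \left(-5\right) = 64 - \frac{5}{12} = \frac{763}{12}$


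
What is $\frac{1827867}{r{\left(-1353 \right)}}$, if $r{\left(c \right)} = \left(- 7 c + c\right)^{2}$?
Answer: $\frac{609289}{21967308} \approx 0.027736$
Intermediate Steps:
$r{\left(c \right)} = 36 c^{2}$ ($r{\left(c \right)} = \left(- 6 c\right)^{2} = 36 c^{2}$)
$\frac{1827867}{r{\left(-1353 \right)}} = \frac{1827867}{36 \left(-1353\right)^{2}} = \frac{1827867}{36 \cdot 1830609} = \frac{1827867}{65901924} = 1827867 \cdot \frac{1}{65901924} = \frac{609289}{21967308}$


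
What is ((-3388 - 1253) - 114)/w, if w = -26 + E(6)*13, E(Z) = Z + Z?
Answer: -951/26 ≈ -36.577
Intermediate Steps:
E(Z) = 2*Z
w = 130 (w = -26 + (2*6)*13 = -26 + 12*13 = -26 + 156 = 130)
((-3388 - 1253) - 114)/w = ((-3388 - 1253) - 114)/130 = (-4641 - 114)*(1/130) = -4755*1/130 = -951/26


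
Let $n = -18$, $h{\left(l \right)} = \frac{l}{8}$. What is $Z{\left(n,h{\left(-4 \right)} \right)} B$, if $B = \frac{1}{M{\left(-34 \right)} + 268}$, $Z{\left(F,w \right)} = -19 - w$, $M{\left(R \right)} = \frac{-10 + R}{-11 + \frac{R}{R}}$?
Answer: $- \frac{185}{2724} \approx -0.067915$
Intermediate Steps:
$M{\left(R \right)} = 1 - \frac{R}{10}$ ($M{\left(R \right)} = \frac{-10 + R}{-11 + 1} = \frac{-10 + R}{-10} = \left(-10 + R\right) \left(- \frac{1}{10}\right) = 1 - \frac{R}{10}$)
$h{\left(l \right)} = \frac{l}{8}$ ($h{\left(l \right)} = l \frac{1}{8} = \frac{l}{8}$)
$B = \frac{5}{1362}$ ($B = \frac{1}{\left(1 - - \frac{17}{5}\right) + 268} = \frac{1}{\left(1 + \frac{17}{5}\right) + 268} = \frac{1}{\frac{22}{5} + 268} = \frac{1}{\frac{1362}{5}} = \frac{5}{1362} \approx 0.0036711$)
$Z{\left(n,h{\left(-4 \right)} \right)} B = \left(-19 - \frac{1}{8} \left(-4\right)\right) \frac{5}{1362} = \left(-19 - - \frac{1}{2}\right) \frac{5}{1362} = \left(-19 + \frac{1}{2}\right) \frac{5}{1362} = \left(- \frac{37}{2}\right) \frac{5}{1362} = - \frac{185}{2724}$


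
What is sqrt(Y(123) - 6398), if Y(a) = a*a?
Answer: sqrt(8731) ≈ 93.440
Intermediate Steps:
Y(a) = a**2
sqrt(Y(123) - 6398) = sqrt(123**2 - 6398) = sqrt(15129 - 6398) = sqrt(8731)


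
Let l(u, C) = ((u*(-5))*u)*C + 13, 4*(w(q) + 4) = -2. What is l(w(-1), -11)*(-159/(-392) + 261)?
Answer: 461836797/1568 ≈ 2.9454e+5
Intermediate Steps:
w(q) = -9/2 (w(q) = -4 + (1/4)*(-2) = -4 - 1/2 = -9/2)
l(u, C) = 13 - 5*C*u**2 (l(u, C) = ((-5*u)*u)*C + 13 = (-5*u**2)*C + 13 = -5*C*u**2 + 13 = 13 - 5*C*u**2)
l(w(-1), -11)*(-159/(-392) + 261) = (13 - 5*(-11)*(-9/2)**2)*(-159/(-392) + 261) = (13 - 5*(-11)*81/4)*(-159*(-1/392) + 261) = (13 + 4455/4)*(159/392 + 261) = (4507/4)*(102471/392) = 461836797/1568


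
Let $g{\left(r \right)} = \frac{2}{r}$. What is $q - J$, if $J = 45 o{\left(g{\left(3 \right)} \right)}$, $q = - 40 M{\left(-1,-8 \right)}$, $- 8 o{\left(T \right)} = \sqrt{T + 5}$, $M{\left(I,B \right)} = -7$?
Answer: $280 + \frac{15 \sqrt{51}}{8} \approx 293.39$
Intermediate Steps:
$o{\left(T \right)} = - \frac{\sqrt{5 + T}}{8}$ ($o{\left(T \right)} = - \frac{\sqrt{T + 5}}{8} = - \frac{\sqrt{5 + T}}{8}$)
$q = 280$ ($q = \left(-40\right) \left(-7\right) = 280$)
$J = - \frac{15 \sqrt{51}}{8}$ ($J = 45 \left(- \frac{\sqrt{5 + \frac{2}{3}}}{8}\right) = 45 \left(- \frac{\sqrt{\frac{17}{3}}}{8}\right) = 45 \left(- \frac{\frac{1}{3} \sqrt{51}}{8}\right) = 45 \left(- \frac{\sqrt{51}}{24}\right) = - \frac{15 \sqrt{51}}{8} \approx -13.39$)
$q - J = 280 - - \frac{15 \sqrt{51}}{8} = 280 + \frac{15 \sqrt{51}}{8}$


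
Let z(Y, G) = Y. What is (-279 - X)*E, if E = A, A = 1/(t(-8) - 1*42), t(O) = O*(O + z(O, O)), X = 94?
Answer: -373/86 ≈ -4.3372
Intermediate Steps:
t(O) = 2*O² (t(O) = O*(O + O) = O*(2*O) = 2*O²)
A = 1/86 (A = 1/(2*(-8)² - 1*42) = 1/(2*64 - 42) = 1/(128 - 42) = 1/86 ≈ 0.011628)
E = 1/86 ≈ 0.011628
(-279 - X)*E = (-279 - 1*94)*(1/86) = (-279 - 94)*(1/86) = -373*1/86 = -373/86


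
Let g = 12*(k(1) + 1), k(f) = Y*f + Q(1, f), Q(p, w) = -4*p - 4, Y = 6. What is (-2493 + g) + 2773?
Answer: 268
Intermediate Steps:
Q(p, w) = -4 - 4*p
k(f) = -8 + 6*f (k(f) = 6*f + (-4 - 4*1) = 6*f + (-4 - 4) = 6*f - 8 = -8 + 6*f)
g = -12 (g = 12*((-8 + 6*1) + 1) = 12*((-8 + 6) + 1) = 12*(-2 + 1) = 12*(-1) = -12)
(-2493 + g) + 2773 = (-2493 - 12) + 2773 = -2505 + 2773 = 268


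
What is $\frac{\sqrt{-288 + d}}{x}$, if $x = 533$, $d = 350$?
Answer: $\frac{\sqrt{62}}{533} \approx 0.014773$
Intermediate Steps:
$\frac{\sqrt{-288 + d}}{x} = \frac{\sqrt{-288 + 350}}{533} = \sqrt{62} \cdot \frac{1}{533} = \frac{\sqrt{62}}{533}$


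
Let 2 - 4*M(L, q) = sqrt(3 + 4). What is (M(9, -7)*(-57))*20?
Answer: -570 + 285*sqrt(7) ≈ 184.04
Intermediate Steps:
M(L, q) = 1/2 - sqrt(7)/4 (M(L, q) = 1/2 - sqrt(3 + 4)/4 = 1/2 - sqrt(7)/4)
(M(9, -7)*(-57))*20 = ((1/2 - sqrt(7)/4)*(-57))*20 = (-57/2 + 57*sqrt(7)/4)*20 = -570 + 285*sqrt(7)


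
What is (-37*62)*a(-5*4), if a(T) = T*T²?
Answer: 18352000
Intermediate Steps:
a(T) = T³
(-37*62)*a(-5*4) = (-37*62)*(-5*4)³ = -2294*(-20)³ = -2294*(-8000) = 18352000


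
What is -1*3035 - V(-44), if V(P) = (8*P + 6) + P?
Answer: -2645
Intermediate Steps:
V(P) = 6 + 9*P (V(P) = (6 + 8*P) + P = 6 + 9*P)
-1*3035 - V(-44) = -1*3035 - (6 + 9*(-44)) = -3035 - (6 - 396) = -3035 - 1*(-390) = -3035 + 390 = -2645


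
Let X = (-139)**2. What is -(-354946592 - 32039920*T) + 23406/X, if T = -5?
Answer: 3762706655838/19321 ≈ 1.9475e+8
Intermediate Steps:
X = 19321
-(-354946592 - 32039920*T) + 23406/X = -34826/(1/(-10192 - 920*(-5))) + 23406/19321 = -34826/(1/(-10192 + 4600)) + 23406*(1/19321) = -34826/(1/(-5592)) + 23406/19321 = -34826/(-1/5592) + 23406/19321 = -34826*(-5592) + 23406/19321 = 194746992 + 23406/19321 = 3762706655838/19321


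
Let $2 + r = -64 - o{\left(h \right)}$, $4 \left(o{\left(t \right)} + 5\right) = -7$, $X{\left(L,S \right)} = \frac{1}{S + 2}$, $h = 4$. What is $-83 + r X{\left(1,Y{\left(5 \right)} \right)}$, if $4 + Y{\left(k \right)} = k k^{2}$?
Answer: $- \frac{13691}{164} \approx -83.482$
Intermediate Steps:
$Y{\left(k \right)} = -4 + k^{3}$ ($Y{\left(k \right)} = -4 + k k^{2} = -4 + k^{3}$)
$X{\left(L,S \right)} = \frac{1}{2 + S}$
$o{\left(t \right)} = - \frac{27}{4}$ ($o{\left(t \right)} = -5 + \frac{1}{4} \left(-7\right) = -5 - \frac{7}{4} = - \frac{27}{4}$)
$r = - \frac{237}{4}$ ($r = -2 - \frac{229}{4} = - \frac{237}{4} \approx -59.25$)
$-83 + r X{\left(1,Y{\left(5 \right)} \right)} = -83 - \frac{237}{4 \left(2 - \left(4 - 5^{3}\right)\right)} = -83 - \frac{237}{4 \left(2 + \left(-4 + 125\right)\right)} = -83 - \frac{237}{4 \left(2 + 121\right)} = -83 - \frac{237}{4 \cdot 123} = -83 - \frac{79}{164} = - \frac{13691}{164}$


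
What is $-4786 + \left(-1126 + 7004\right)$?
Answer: $1092$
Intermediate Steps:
$-4786 + \left(-1126 + 7004\right) = -4786 + 5878 = 1092$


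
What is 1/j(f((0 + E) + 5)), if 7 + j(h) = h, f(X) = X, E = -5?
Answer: -⅐ ≈ -0.14286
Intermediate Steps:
j(h) = -7 + h
1/j(f((0 + E) + 5)) = 1/(-7 + ((0 - 5) + 5)) = 1/(-7 + (-5 + 5)) = 1/(-7 + 0) = 1/(-7) = -⅐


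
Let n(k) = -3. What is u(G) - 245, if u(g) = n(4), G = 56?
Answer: -248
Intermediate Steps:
u(g) = -3
u(G) - 245 = -3 - 245 = -248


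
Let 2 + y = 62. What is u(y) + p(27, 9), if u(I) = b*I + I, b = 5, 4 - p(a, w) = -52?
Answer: 416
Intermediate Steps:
y = 60 (y = -2 + 62 = 60)
p(a, w) = 56 (p(a, w) = 4 - 1*(-52) = 4 + 52 = 56)
u(I) = 6*I (u(I) = 5*I + I = 6*I)
u(y) + p(27, 9) = 6*60 + 56 = 360 + 56 = 416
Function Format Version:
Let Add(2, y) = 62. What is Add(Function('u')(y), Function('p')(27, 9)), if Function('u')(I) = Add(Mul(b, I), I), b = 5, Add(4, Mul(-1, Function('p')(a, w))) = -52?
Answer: 416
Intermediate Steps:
y = 60 (y = Add(-2, 62) = 60)
Function('p')(a, w) = 56 (Function('p')(a, w) = Add(4, Mul(-1, -52)) = Add(4, 52) = 56)
Function('u')(I) = Mul(6, I) (Function('u')(I) = Add(Mul(5, I), I) = Mul(6, I))
Add(Function('u')(y), Function('p')(27, 9)) = Add(Mul(6, 60), 56) = Add(360, 56) = 416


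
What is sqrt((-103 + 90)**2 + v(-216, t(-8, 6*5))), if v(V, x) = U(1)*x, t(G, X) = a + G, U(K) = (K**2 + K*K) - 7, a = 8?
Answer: 13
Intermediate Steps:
U(K) = -7 + 2*K**2 (U(K) = (K**2 + K**2) - 7 = 2*K**2 - 7 = -7 + 2*K**2)
t(G, X) = 8 + G
v(V, x) = -5*x (v(V, x) = (-7 + 2*1**2)*x = (-7 + 2*1)*x = (-7 + 2)*x = -5*x)
sqrt((-103 + 90)**2 + v(-216, t(-8, 6*5))) = sqrt((-103 + 90)**2 - 5*(8 - 8)) = sqrt((-13)**2 - 5*0) = sqrt(169 + 0) = sqrt(169) = 13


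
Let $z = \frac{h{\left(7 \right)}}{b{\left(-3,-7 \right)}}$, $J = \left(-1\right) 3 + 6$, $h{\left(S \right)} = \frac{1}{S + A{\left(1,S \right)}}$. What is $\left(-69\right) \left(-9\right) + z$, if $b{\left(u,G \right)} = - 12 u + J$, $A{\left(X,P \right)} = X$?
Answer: $\frac{193753}{312} \approx 621.0$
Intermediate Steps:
$h{\left(S \right)} = \frac{1}{1 + S}$ ($h{\left(S \right)} = \frac{1}{S + 1} = \frac{1}{1 + S}$)
$J = 3$ ($J = -3 + 6 = 3$)
$b{\left(u,G \right)} = 3 - 12 u$ ($b{\left(u,G \right)} = - 12 u + 3 = 3 - 12 u$)
$z = \frac{1}{312}$ ($z = \frac{1}{\left(1 + 7\right) \left(3 - -36\right)} = \frac{1}{8 \left(3 + 36\right)} = \frac{1}{8 \cdot 39} = \frac{1}{8} \cdot \frac{1}{39} = \frac{1}{312} \approx 0.0032051$)
$\left(-69\right) \left(-9\right) + z = \left(-69\right) \left(-9\right) + \frac{1}{312} = 621 + \frac{1}{312} = \frac{193753}{312}$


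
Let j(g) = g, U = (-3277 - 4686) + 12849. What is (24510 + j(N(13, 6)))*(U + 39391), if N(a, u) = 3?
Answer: 1085362101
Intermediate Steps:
U = 4886 (U = -7963 + 12849 = 4886)
(24510 + j(N(13, 6)))*(U + 39391) = (24510 + 3)*(4886 + 39391) = 24513*44277 = 1085362101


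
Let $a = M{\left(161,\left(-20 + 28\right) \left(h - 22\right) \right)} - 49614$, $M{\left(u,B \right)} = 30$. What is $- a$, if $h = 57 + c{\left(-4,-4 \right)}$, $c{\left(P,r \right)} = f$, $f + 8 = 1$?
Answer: $49584$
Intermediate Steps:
$f = -7$ ($f = -8 + 1 = -7$)
$c{\left(P,r \right)} = -7$
$h = 50$ ($h = 57 - 7 = 50$)
$a = -49584$ ($a = 30 - 49614 = -49584$)
$- a = \left(-1\right) \left(-49584\right) = 49584$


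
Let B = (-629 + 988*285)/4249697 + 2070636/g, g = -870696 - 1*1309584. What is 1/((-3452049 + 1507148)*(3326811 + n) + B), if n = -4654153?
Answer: 772127447930/1993284673633547214816809 ≈ 3.8736e-13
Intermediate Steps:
g = -2180280 (g = -870696 - 1309584 = -2180280)
B = -682251979251/772127447930 (B = (-629 + 988*285)/4249697 + 2070636/(-2180280) = (-629 + 281580)*(1/4249697) + 2070636*(-1/2180280) = 280951*(1/4249697) - 172553/181690 = 280951/4249697 - 172553/181690 = -682251979251/772127447930 ≈ -0.88360)
1/((-3452049 + 1507148)*(3326811 + n) + B) = 1/((-3452049 + 1507148)*(3326811 - 4654153) - 682251979251/772127447930) = 1/(-1944901*(-1327342) - 682251979251/772127447930) = 1/(2581548783142 - 682251979251/772127447930) = 1/(1993284673633547214816809/772127447930) = 772127447930/1993284673633547214816809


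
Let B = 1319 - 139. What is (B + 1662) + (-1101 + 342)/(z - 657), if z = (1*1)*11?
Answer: 1836691/646 ≈ 2843.2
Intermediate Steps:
B = 1180
z = 11 (z = 1*11 = 11)
(B + 1662) + (-1101 + 342)/(z - 657) = (1180 + 1662) + (-1101 + 342)/(11 - 657) = 2842 - 759/(-646) = 2842 - 759*(-1/646) = 2842 + 759/646 = 1836691/646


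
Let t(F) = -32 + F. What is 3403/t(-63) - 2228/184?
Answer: -209453/4370 ≈ -47.930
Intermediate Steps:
3403/t(-63) - 2228/184 = 3403/(-32 - 63) - 2228/184 = 3403/(-95) - 2228*1/184 = 3403*(-1/95) - 557/46 = -3403/95 - 557/46 = -209453/4370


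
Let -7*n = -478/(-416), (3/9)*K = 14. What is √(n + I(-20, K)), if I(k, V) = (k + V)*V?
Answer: √122404555/364 ≈ 30.395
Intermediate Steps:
K = 42 (K = 3*14 = 42)
I(k, V) = V*(V + k) (I(k, V) = (V + k)*V = V*(V + k))
n = -239/1456 (n = -(-478)/(7*(-416)) = -(-478)*(-1)/(7*416) = -⅐*239/208 = -239/1456 ≈ -0.16415)
√(n + I(-20, K)) = √(-239/1456 + 42*(42 - 20)) = √(-239/1456 + 42*22) = √(-239/1456 + 924) = √(1345105/1456) = √122404555/364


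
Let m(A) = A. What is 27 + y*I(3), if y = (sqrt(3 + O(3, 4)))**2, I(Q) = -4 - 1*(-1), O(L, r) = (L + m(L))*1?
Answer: 0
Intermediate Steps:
O(L, r) = 2*L (O(L, r) = (L + L)*1 = (2*L)*1 = 2*L)
I(Q) = -3 (I(Q) = -4 + 1 = -3)
y = 9 (y = (sqrt(3 + 2*3))**2 = (sqrt(3 + 6))**2 = (sqrt(9))**2 = 3**2 = 9)
27 + y*I(3) = 27 + 9*(-3) = 27 - 27 = 0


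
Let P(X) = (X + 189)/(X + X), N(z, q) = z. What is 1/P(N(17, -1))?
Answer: 17/103 ≈ 0.16505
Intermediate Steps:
P(X) = (189 + X)/(2*X) (P(X) = (189 + X)/((2*X)) = (189 + X)*(1/(2*X)) = (189 + X)/(2*X))
1/P(N(17, -1)) = 1/((½)*(189 + 17)/17) = 1/((½)*(1/17)*206) = 1/(103/17) = 17/103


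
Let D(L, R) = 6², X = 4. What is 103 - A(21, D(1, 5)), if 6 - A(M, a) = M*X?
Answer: 181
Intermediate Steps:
D(L, R) = 36
A(M, a) = 6 - 4*M (A(M, a) = 6 - M*4 = 6 - 4*M)
103 - A(21, D(1, 5)) = 103 - (6 - 4*21) = 103 - (6 - 84) = 103 - 1*(-78) = 103 + 78 = 181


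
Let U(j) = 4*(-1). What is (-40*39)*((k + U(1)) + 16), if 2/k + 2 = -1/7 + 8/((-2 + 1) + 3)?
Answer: -20400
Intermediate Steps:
U(j) = -4
k = 14/13 (k = 2/(-2 + (-1/7 + 8/((-2 + 1) + 3))) = 2/(-2 + (-1*⅐ + 8/(-1 + 3))) = 2/(-2 + (-⅐ + 8/2)) = 2/(-2 + (-⅐ + 8*(½))) = 2/(-2 + (-⅐ + 4)) = 2/(-2 + 27/7) = 2/(13/7) = 2*(7/13) = 14/13 ≈ 1.0769)
(-40*39)*((k + U(1)) + 16) = (-40*39)*((14/13 - 4) + 16) = -1560*(-38/13 + 16) = -1560*170/13 = -20400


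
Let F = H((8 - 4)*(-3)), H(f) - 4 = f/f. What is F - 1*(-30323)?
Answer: 30328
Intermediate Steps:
H(f) = 5 (H(f) = 4 + f/f = 4 + 1 = 5)
F = 5
F - 1*(-30323) = 5 - 1*(-30323) = 5 + 30323 = 30328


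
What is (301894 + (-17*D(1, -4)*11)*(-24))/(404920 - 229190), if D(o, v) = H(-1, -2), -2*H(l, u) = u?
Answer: 153191/87865 ≈ 1.7435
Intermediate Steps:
H(l, u) = -u/2
D(o, v) = 1 (D(o, v) = -½*(-2) = 1)
(301894 + (-17*D(1, -4)*11)*(-24))/(404920 - 229190) = (301894 + (-17*1*11)*(-24))/(404920 - 229190) = (301894 - 17*11*(-24))/175730 = (301894 - 187*(-24))*(1/175730) = (301894 + 4488)*(1/175730) = 306382*(1/175730) = 153191/87865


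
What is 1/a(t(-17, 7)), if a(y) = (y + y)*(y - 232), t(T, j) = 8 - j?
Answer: -1/462 ≈ -0.0021645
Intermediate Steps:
a(y) = 2*y*(-232 + y) (a(y) = (2*y)*(-232 + y) = 2*y*(-232 + y))
1/a(t(-17, 7)) = 1/(2*(8 - 1*7)*(-232 + (8 - 1*7))) = 1/(2*(8 - 7)*(-232 + (8 - 7))) = 1/(2*1*(-232 + 1)) = 1/(2*1*(-231)) = 1/(-462) = -1/462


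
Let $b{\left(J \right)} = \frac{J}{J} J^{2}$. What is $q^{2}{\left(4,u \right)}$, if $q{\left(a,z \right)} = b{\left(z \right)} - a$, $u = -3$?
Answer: $25$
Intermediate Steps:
$b{\left(J \right)} = J^{2}$ ($b{\left(J \right)} = 1 J^{2} = J^{2}$)
$q{\left(a,z \right)} = z^{2} - a$
$q^{2}{\left(4,u \right)} = \left(\left(-3\right)^{2} - 4\right)^{2} = \left(9 - 4\right)^{2} = 5^{2} = 25$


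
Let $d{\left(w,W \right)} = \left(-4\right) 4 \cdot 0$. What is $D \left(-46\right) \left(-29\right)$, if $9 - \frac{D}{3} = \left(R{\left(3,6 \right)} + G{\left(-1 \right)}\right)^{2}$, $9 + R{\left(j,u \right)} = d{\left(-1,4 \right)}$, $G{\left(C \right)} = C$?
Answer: $-364182$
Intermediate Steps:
$d{\left(w,W \right)} = 0$ ($d{\left(w,W \right)} = \left(-16\right) 0 = 0$)
$R{\left(j,u \right)} = -9$ ($R{\left(j,u \right)} = -9 + 0 = -9$)
$D = -273$ ($D = 27 - 3 \left(-9 - 1\right)^{2} = 27 - 3 \left(-10\right)^{2} = 27 - 300 = -273$)
$D \left(-46\right) \left(-29\right) = \left(-273\right) \left(-46\right) \left(-29\right) = 12558 \left(-29\right) = -364182$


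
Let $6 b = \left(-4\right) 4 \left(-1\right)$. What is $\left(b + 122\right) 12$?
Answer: $1496$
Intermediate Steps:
$b = \frac{8}{3}$ ($b = \frac{\left(-4\right) 4 \left(-1\right)}{6} = \frac{\left(-16\right) \left(-1\right)}{6} = \frac{1}{6} \cdot 16 = \frac{8}{3} \approx 2.6667$)
$\left(b + 122\right) 12 = \left(\frac{8}{3} + 122\right) 12 = \frac{374}{3} \cdot 12 = 1496$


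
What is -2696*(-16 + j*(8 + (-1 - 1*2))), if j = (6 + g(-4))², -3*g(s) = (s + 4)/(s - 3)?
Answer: -442144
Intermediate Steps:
g(s) = -(4 + s)/(3*(-3 + s)) (g(s) = -(s + 4)/(3*(s - 3)) = -(4 + s)/(3*(-3 + s)))
j = 36 (j = (6 + (-4 - 1*(-4))/(3*(-3 - 4)))² = (6 + (⅓)*(-4 + 4)/(-7))² = (6 + (⅓)*(-⅐)*0)² = (6 + 0)² = 6² = 36)
-2696*(-16 + j*(8 + (-1 - 1*2))) = -2696*(-16 + 36*(8 + (-1 - 1*2))) = -2696*(-16 + 36*(8 + (-1 - 2))) = -2696*(-16 + 36*(8 - 3)) = -2696*(-16 + 36*5) = -2696*(-16 + 180) = -2696*164 = -442144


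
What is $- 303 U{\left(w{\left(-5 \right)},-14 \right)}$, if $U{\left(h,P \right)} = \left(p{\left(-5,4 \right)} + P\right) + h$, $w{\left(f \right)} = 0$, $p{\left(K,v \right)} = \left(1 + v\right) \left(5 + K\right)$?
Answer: $4242$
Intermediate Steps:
$U{\left(h,P \right)} = P + h$ ($U{\left(h,P \right)} = \left(\left(5 - 5 + 5 \cdot 4 - 20\right) + P\right) + h = \left(\left(5 - 5 + 20 - 20\right) + P\right) + h = \left(0 + P\right) + h = P + h$)
$- 303 U{\left(w{\left(-5 \right)},-14 \right)} = - 303 \left(-14 + 0\right) = \left(-303\right) \left(-14\right) = 4242$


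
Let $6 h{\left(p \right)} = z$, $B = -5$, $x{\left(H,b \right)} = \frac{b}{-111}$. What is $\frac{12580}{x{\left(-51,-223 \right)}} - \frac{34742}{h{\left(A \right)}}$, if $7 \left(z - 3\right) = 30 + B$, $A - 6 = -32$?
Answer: $- \frac{130580046}{5129} \approx -25459.0$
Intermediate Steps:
$x{\left(H,b \right)} = - \frac{b}{111}$ ($x{\left(H,b \right)} = b \left(- \frac{1}{111}\right) = - \frac{b}{111}$)
$A = -26$ ($A = 6 - 32 = -26$)
$z = \frac{46}{7}$ ($z = 3 + \frac{30 - 5}{7} = 3 + \frac{1}{7} \cdot 25 = 3 + \frac{25}{7} = \frac{46}{7} \approx 6.5714$)
$h{\left(p \right)} = \frac{23}{21}$ ($h{\left(p \right)} = \frac{1}{6} \cdot \frac{46}{7} = \frac{23}{21}$)
$\frac{12580}{x{\left(-51,-223 \right)}} - \frac{34742}{h{\left(A \right)}} = \frac{12580}{\left(- \frac{1}{111}\right) \left(-223\right)} - \frac{34742}{\frac{23}{21}} = \frac{12580}{\frac{223}{111}} - \frac{729582}{23} = 12580 \cdot \frac{111}{223} - \frac{729582}{23} = \frac{1396380}{223} - \frac{729582}{23} = - \frac{130580046}{5129}$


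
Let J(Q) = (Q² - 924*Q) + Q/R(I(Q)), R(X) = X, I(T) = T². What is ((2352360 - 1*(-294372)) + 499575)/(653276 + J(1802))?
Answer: 5669645214/4028248465 ≈ 1.4075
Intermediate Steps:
J(Q) = 1/Q + Q² - 924*Q (J(Q) = (Q² - 924*Q) + Q/(Q²) = (Q² - 924*Q) + Q/Q² = (Q² - 924*Q) + 1/Q = 1/Q + Q² - 924*Q)
((2352360 - 1*(-294372)) + 499575)/(653276 + J(1802)) = ((2352360 - 1*(-294372)) + 499575)/(653276 + (1 + 1802²*(-924 + 1802))/1802) = ((2352360 + 294372) + 499575)/(653276 + (1 + 3247204*878)/1802) = (2646732 + 499575)/(653276 + (1 + 2851045112)/1802) = 3146307/(653276 + (1/1802)*2851045113) = 3146307/(653276 + 2851045113/1802) = 3146307/(4028248465/1802) = 3146307*(1802/4028248465) = 5669645214/4028248465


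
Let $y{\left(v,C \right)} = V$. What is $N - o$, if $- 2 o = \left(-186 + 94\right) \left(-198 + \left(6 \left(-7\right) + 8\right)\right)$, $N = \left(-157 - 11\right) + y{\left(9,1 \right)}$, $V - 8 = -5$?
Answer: $10507$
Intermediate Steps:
$V = 3$ ($V = 8 - 5 = 3$)
$y{\left(v,C \right)} = 3$
$N = -165$ ($N = \left(-157 - 11\right) + 3 = -168 + 3 = -165$)
$o = -10672$ ($o = - \frac{\left(-186 + 94\right) \left(-198 + \left(6 \left(-7\right) + 8\right)\right)}{2} = - \frac{\left(-92\right) \left(-198 + \left(-42 + 8\right)\right)}{2} = - \frac{\left(-92\right) \left(-198 - 34\right)}{2} = - \frac{\left(-92\right) \left(-232\right)}{2} = \left(- \frac{1}{2}\right) 21344 = -10672$)
$N - o = -165 - -10672 = -165 + 10672 = 10507$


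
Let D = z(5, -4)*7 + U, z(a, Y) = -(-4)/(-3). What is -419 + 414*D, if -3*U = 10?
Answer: -5663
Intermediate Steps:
U = -10/3 (U = -⅓*10 = -10/3 ≈ -3.3333)
z(a, Y) = -4/3 (z(a, Y) = -(-4)*(-1)/3 = -4*⅓ = -4/3)
D = -38/3 (D = -4/3*7 - 10/3 = -28/3 - 10/3 = -38/3 ≈ -12.667)
-419 + 414*D = -419 + 414*(-38/3) = -419 - 5244 = -5663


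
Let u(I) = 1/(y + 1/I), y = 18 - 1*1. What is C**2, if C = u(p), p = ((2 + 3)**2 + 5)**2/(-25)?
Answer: 1296/373321 ≈ 0.0034715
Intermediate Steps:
y = 17 (y = 18 - 1 = 17)
p = -36 (p = (5**2 + 5)**2*(-1/25) = (25 + 5)**2*(-1/25) = 30**2*(-1/25) = 900*(-1/25) = -36)
u(I) = 1/(17 + 1/I)
C = 36/611 (C = -36/(1 + 17*(-36)) = -36/(1 - 612) = -36/(-611) = -36*(-1/611) = 36/611 ≈ 0.058920)
C**2 = (36/611)**2 = 1296/373321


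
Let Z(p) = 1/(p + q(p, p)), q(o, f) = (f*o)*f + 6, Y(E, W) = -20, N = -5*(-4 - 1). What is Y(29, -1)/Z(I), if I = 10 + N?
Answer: -858320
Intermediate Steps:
N = 25 (N = -5*(-5) = 25)
q(o, f) = 6 + o*f² (q(o, f) = o*f² + 6 = 6 + o*f²)
I = 35 (I = 10 + 25 = 35)
Z(p) = 1/(6 + p + p³) (Z(p) = 1/(p + (6 + p*p²)) = 1/(p + (6 + p³)) = 1/(6 + p + p³))
Y(29, -1)/Z(I) = -20/(1/(6 + 35 + 35³)) = -20/(1/(6 + 35 + 42875)) = -20/(1/42916) = -20/1/42916 = -20*42916 = -858320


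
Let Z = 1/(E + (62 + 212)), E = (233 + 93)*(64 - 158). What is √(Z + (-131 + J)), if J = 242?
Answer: √102379365530/30370 ≈ 10.536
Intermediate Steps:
E = -30644 (E = 326*(-94) = -30644)
Z = -1/30370 (Z = 1/(-30644 + (62 + 212)) = 1/(-30644 + 274) = 1/(-30370) = -1/30370 ≈ -3.2927e-5)
√(Z + (-131 + J)) = √(-1/30370 + (-131 + 242)) = √(-1/30370 + 111) = √(3371069/30370) = √102379365530/30370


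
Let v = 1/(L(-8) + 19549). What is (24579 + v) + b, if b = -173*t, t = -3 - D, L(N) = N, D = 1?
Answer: 493820612/19541 ≈ 25271.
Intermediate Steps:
t = -4 (t = -3 - 1*1 = -3 - 1 = -4)
v = 1/19541 (v = 1/(-8 + 19549) = 1/19541 ≈ 5.1174e-5)
b = 692 (b = -173*(-4) = 692)
(24579 + v) + b = (24579 + 1/19541) + 692 = 480298240/19541 + 692 = 493820612/19541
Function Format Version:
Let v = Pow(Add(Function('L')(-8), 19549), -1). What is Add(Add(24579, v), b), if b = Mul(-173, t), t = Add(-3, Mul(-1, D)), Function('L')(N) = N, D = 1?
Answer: Rational(493820612, 19541) ≈ 25271.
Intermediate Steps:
t = -4 (t = Add(-3, Mul(-1, 1)) = Add(-3, -1) = -4)
v = Rational(1, 19541) (v = Pow(Add(-8, 19549), -1) = Pow(19541, -1) = Rational(1, 19541) ≈ 5.1174e-5)
b = 692 (b = Mul(-173, -4) = 692)
Add(Add(24579, v), b) = Add(Add(24579, Rational(1, 19541)), 692) = Add(Rational(480298240, 19541), 692) = Rational(493820612, 19541)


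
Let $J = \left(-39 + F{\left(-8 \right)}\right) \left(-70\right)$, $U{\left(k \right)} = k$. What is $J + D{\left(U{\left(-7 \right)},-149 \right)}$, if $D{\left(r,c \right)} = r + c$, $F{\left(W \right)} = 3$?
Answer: $2364$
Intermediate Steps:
$D{\left(r,c \right)} = c + r$
$J = 2520$ ($J = \left(-39 + 3\right) \left(-70\right) = \left(-36\right) \left(-70\right) = 2520$)
$J + D{\left(U{\left(-7 \right)},-149 \right)} = 2520 - 156 = 2364$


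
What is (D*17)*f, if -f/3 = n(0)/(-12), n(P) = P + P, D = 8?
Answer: 0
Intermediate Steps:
n(P) = 2*P
f = 0 (f = -3*2*0/(-12) = -0*(-1)/12 = -3*0 = 0)
(D*17)*f = (8*17)*0 = 136*0 = 0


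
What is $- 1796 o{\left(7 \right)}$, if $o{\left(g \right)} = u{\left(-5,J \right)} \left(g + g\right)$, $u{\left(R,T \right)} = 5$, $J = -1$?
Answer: $-125720$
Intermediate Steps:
$o{\left(g \right)} = 10 g$ ($o{\left(g \right)} = 5 \left(g + g\right) = 5 \cdot 2 g = 10 g$)
$- 1796 o{\left(7 \right)} = - 1796 \cdot 10 \cdot 7 = \left(-1796\right) 70 = -125720$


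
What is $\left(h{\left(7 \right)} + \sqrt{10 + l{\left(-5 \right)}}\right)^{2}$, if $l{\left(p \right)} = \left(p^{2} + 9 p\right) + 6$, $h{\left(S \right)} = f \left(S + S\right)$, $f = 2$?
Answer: $780 + 112 i \approx 780.0 + 112.0 i$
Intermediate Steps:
$h{\left(S \right)} = 4 S$ ($h{\left(S \right)} = 2 \left(S + S\right) = 2 \cdot 2 S = 4 S$)
$l{\left(p \right)} = 6 + p^{2} + 9 p$
$\left(h{\left(7 \right)} + \sqrt{10 + l{\left(-5 \right)}}\right)^{2} = \left(4 \cdot 7 + \sqrt{10 + \left(6 + \left(-5\right)^{2} + 9 \left(-5\right)\right)}\right)^{2} = \left(28 + \sqrt{10 + \left(6 + 25 - 45\right)}\right)^{2} = \left(28 + \sqrt{10 - 14}\right)^{2} = \left(28 + \sqrt{-4}\right)^{2} = \left(28 + 2 i\right)^{2}$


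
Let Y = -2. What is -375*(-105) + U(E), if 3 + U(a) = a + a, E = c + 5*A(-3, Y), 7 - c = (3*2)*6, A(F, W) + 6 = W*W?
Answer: 39294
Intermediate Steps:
A(F, W) = -6 + W² (A(F, W) = -6 + W*W = -6 + W²)
c = -29 (c = 7 - 3*2*6 = 7 - 6*6 = 7 - 1*36 = 7 - 36 = -29)
E = -39 (E = -29 + 5*(-6 + (-2)²) = -29 + 5*(-6 + 4) = -29 + 5*(-2) = -29 - 10 = -39)
U(a) = -3 + 2*a (U(a) = -3 + (a + a) = -3 + 2*a)
-375*(-105) + U(E) = -375*(-105) + (-3 + 2*(-39)) = 39375 + (-3 - 78) = 39375 - 81 = 39294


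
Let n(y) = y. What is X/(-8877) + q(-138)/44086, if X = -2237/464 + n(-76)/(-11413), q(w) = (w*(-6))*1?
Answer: 6674620181609/345408852264784 ≈ 0.019324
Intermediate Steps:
q(w) = -6*w (q(w) = -6*w*1 = -6*w)
X = -25495617/5295632 (X = -2237/464 - 76/(-11413) = -2237*1/464 - 76*(-1/11413) = -2237/464 + 76/11413 = -25495617/5295632 ≈ -4.8145)
X/(-8877) + q(-138)/44086 = -25495617/5295632/(-8877) - 6*(-138)/44086 = -25495617/5295632*(-1/8877) + 828*(1/44086) = 8498539/15669775088 + 414/22043 = 6674620181609/345408852264784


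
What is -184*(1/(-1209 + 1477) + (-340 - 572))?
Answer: 11243090/67 ≈ 1.6781e+5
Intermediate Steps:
-184*(1/(-1209 + 1477) + (-340 - 572)) = -184*(1/268 - 912) = -184*(-244415/268) = 11243090/67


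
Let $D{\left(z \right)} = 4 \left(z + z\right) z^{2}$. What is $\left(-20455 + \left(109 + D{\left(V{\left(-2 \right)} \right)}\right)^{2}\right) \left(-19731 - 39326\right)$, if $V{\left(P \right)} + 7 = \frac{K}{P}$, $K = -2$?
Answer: $-153589894242$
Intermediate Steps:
$V{\left(P \right)} = -7 - \frac{2}{P}$
$D{\left(z \right)} = 8 z^{3}$ ($D{\left(z \right)} = 4 \cdot 2 z z^{2} = 8 z z^{2} = 8 z^{3}$)
$\left(-20455 + \left(109 + D{\left(V{\left(-2 \right)} \right)}\right)^{2}\right) \left(-19731 - 39326\right) = \left(-20455 + \left(109 + 8 \left(-7 - \frac{2}{-2}\right)^{3}\right)^{2}\right) \left(-19731 - 39326\right) = \left(-20455 + \left(109 + 8 \left(-7 - -1\right)^{3}\right)^{2}\right) \left(-59057\right) = \left(-20455 + \left(109 + 8 \left(-7 + 1\right)^{3}\right)^{2}\right) \left(-59057\right) = \left(-20455 + \left(109 + 8 \left(-6\right)^{3}\right)^{2}\right) \left(-59057\right) = \left(-20455 + \left(109 + 8 \left(-216\right)\right)^{2}\right) \left(-59057\right) = \left(-20455 + \left(109 - 1728\right)^{2}\right) \left(-59057\right) = \left(-20455 + \left(-1619\right)^{2}\right) \left(-59057\right) = \left(-20455 + 2621161\right) \left(-59057\right) = 2600706 \left(-59057\right) = -153589894242$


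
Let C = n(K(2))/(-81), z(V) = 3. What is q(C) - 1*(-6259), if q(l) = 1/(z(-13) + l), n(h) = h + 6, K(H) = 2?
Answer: 1470946/235 ≈ 6259.3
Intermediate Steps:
n(h) = 6 + h
C = -8/81 (C = (6 + 2)/(-81) = 8*(-1/81) = -8/81 ≈ -0.098765)
q(l) = 1/(3 + l)
q(C) - 1*(-6259) = 1/(3 - 8/81) - 1*(-6259) = 1/(235/81) + 6259 = 81/235 + 6259 = 1470946/235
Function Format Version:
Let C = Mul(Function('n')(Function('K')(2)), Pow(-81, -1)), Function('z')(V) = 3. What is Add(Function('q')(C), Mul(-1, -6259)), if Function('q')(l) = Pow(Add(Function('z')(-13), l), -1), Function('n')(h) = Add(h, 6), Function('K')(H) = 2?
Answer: Rational(1470946, 235) ≈ 6259.3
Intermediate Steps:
Function('n')(h) = Add(6, h)
C = Rational(-8, 81) (C = Mul(Add(6, 2), Pow(-81, -1)) = Mul(8, Rational(-1, 81)) = Rational(-8, 81) ≈ -0.098765)
Function('q')(l) = Pow(Add(3, l), -1)
Add(Function('q')(C), Mul(-1, -6259)) = Add(Pow(Add(3, Rational(-8, 81)), -1), Mul(-1, -6259)) = Add(Pow(Rational(235, 81), -1), 6259) = Add(Rational(81, 235), 6259) = Rational(1470946, 235)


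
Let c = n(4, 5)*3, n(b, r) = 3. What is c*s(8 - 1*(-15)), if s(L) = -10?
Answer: -90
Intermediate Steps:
c = 9 (c = 3*3 = 9)
c*s(8 - 1*(-15)) = 9*(-10) = -90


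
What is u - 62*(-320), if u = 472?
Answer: 20312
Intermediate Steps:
u - 62*(-320) = 472 - 62*(-320) = 472 + 19840 = 20312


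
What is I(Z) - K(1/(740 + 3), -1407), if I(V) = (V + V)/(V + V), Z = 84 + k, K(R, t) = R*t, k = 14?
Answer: 2150/743 ≈ 2.8937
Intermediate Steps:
Z = 98 (Z = 84 + 14 = 98)
I(V) = 1 (I(V) = (2*V)/((2*V)) = (2*V)*(1/(2*V)) = 1)
I(Z) - K(1/(740 + 3), -1407) = 1 - (-1407)/(740 + 3) = 1 - (-1407)/743 = 1 - 1*(-1407/743) = 1 + 1407/743 = 2150/743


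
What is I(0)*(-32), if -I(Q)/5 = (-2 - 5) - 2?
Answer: -1440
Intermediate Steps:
I(Q) = 45 (I(Q) = -5*((-2 - 5) - 2) = -5*(-7 - 2) = -5*(-9) = 45)
I(0)*(-32) = 45*(-32) = -1440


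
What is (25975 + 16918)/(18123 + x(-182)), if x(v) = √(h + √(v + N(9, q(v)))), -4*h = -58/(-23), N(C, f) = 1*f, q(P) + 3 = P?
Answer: 1973078/(833658 + √46*√(-29 + 46*I*√367)) ≈ 2.3664 - 0.00041075*I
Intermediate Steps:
q(P) = -3 + P
N(C, f) = f
h = -29/46 (h = -(-29)/(2*(-23)) = -(-29)*(-1)/(2*23) = -¼*58/23 = -29/46 ≈ -0.63043)
x(v) = √(-29/46 + √(-3 + 2*v)) (x(v) = √(-29/46 + √(v + (-3 + v))) = √(-29/46 + √(-3 + 2*v)))
(25975 + 16918)/(18123 + x(-182)) = (25975 + 16918)/(18123 + √(-1334 + 2116*√(-3 + 2*(-182)))/46) = 42893/(18123 + √(-1334 + 2116*√(-3 - 364))/46) = 42893/(18123 + √(-1334 + 2116*√(-367))/46) = 42893/(18123 + √(-1334 + 2116*(I*√367))/46) = 42893/(18123 + √(-1334 + 2116*I*√367)/46)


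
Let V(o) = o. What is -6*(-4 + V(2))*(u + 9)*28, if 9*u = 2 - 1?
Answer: 9184/3 ≈ 3061.3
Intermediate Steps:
u = ⅑ (u = (2 - 1)/9 = (⅑)*1 = ⅑ ≈ 0.11111)
-6*(-4 + V(2))*(u + 9)*28 = -6*(-4 + 2)*(⅑ + 9)*28 = -(-12)*82/9*28 = -6*(-164/9)*28 = (328/3)*28 = 9184/3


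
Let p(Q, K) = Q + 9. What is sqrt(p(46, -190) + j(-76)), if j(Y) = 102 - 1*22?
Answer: 3*sqrt(15) ≈ 11.619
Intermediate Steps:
p(Q, K) = 9 + Q
j(Y) = 80 (j(Y) = 102 - 22 = 80)
sqrt(p(46, -190) + j(-76)) = sqrt((9 + 46) + 80) = sqrt(55 + 80) = sqrt(135) = 3*sqrt(15)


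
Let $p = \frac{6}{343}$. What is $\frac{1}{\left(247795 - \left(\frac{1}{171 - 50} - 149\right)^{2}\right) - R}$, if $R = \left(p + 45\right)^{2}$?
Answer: $\frac{1722499009}{385098910680018} \approx 4.4729 \cdot 10^{-6}$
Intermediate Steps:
$p = \frac{6}{343}$ ($p = 6 \cdot \frac{1}{343} = \frac{6}{343} \approx 0.017493$)
$R = \frac{238424481}{117649}$ ($R = \left(\frac{6}{343} + 45\right)^{2} = \left(\frac{15441}{343}\right)^{2} = \frac{238424481}{117649} \approx 2026.6$)
$\frac{1}{\left(247795 - \left(\frac{1}{171 - 50} - 149\right)^{2}\right) - R} = \frac{1}{\left(247795 - \left(\frac{1}{171 - 50} - 149\right)^{2}\right) - \frac{238424481}{117649}} = \frac{1}{\left(247795 - \left(\frac{1}{121} - 149\right)^{2}\right) - \frac{238424481}{117649}} = \frac{1}{\left(247795 - \left(- \frac{18028}{121}\right)^{2}\right) - \frac{238424481}{117649}} = \frac{1}{\left(247795 - \frac{325008784}{14641}\right) - \frac{238424481}{117649}} = \frac{1}{\frac{3302957811}{14641} - \frac{238424481}{117649}} = \frac{1}{\frac{385098910680018}{1722499009}} = \frac{1722499009}{385098910680018}$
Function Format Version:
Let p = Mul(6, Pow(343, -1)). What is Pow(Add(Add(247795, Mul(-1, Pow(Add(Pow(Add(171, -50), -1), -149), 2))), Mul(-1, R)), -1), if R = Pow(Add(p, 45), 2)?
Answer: Rational(1722499009, 385098910680018) ≈ 4.4729e-6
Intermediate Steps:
p = Rational(6, 343) (p = Mul(6, Rational(1, 343)) = Rational(6, 343) ≈ 0.017493)
R = Rational(238424481, 117649) (R = Pow(Add(Rational(6, 343), 45), 2) = Pow(Rational(15441, 343), 2) = Rational(238424481, 117649) ≈ 2026.6)
Pow(Add(Add(247795, Mul(-1, Pow(Add(Pow(Add(171, -50), -1), -149), 2))), Mul(-1, R)), -1) = Pow(Add(Add(247795, Mul(-1, Pow(Add(Pow(Add(171, -50), -1), -149), 2))), Mul(-1, Rational(238424481, 117649))), -1) = Pow(Add(Add(247795, Mul(-1, Pow(Add(Pow(121, -1), -149), 2))), Rational(-238424481, 117649)), -1) = Pow(Add(Add(247795, Mul(-1, Pow(Add(Rational(1, 121), -149), 2))), Rational(-238424481, 117649)), -1) = Pow(Add(Add(247795, Mul(-1, Pow(Rational(-18028, 121), 2))), Rational(-238424481, 117649)), -1) = Pow(Add(Add(247795, Mul(-1, Rational(325008784, 14641))), Rational(-238424481, 117649)), -1) = Pow(Add(Add(247795, Rational(-325008784, 14641)), Rational(-238424481, 117649)), -1) = Pow(Add(Rational(3302957811, 14641), Rational(-238424481, 117649)), -1) = Pow(Rational(385098910680018, 1722499009), -1) = Rational(1722499009, 385098910680018)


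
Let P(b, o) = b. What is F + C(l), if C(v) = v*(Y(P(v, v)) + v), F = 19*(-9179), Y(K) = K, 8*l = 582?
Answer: -1310527/8 ≈ -1.6382e+5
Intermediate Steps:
l = 291/4 (l = (⅛)*582 = 291/4 ≈ 72.750)
F = -174401
C(v) = 2*v² (C(v) = v*(v + v) = v*(2*v) = 2*v²)
F + C(l) = -174401 + 2*(291/4)² = -174401 + 2*(84681/16) = -174401 + 84681/8 = -1310527/8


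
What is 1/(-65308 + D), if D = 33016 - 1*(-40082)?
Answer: 1/7790 ≈ 0.00012837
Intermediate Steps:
D = 73098 (D = 33016 + 40082 = 73098)
1/(-65308 + D) = 1/(-65308 + 73098) = 1/7790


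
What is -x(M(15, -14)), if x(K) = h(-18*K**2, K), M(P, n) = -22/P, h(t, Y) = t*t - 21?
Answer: -923899/625 ≈ -1478.2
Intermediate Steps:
h(t, Y) = -21 + t**2 (h(t, Y) = t**2 - 21 = -21 + t**2)
x(K) = -21 + 324*K**4 (x(K) = -21 + (-18*K**2)**2 = -21 + 324*K**4)
-x(M(15, -14)) = -(-21 + 324*(-22/15)**4) = -(-21 + 324*(234256/50625)) = -(-21 + 937024/625) = -1*923899/625 = -923899/625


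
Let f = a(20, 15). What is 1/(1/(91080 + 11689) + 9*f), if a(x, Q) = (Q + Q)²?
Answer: 102769/832428901 ≈ 0.00012346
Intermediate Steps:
a(x, Q) = 4*Q² (a(x, Q) = (2*Q)² = 4*Q²)
f = 900 (f = 4*15² = 4*225 = 900)
1/(1/(91080 + 11689) + 9*f) = 1/(1/(91080 + 11689) + 9*900) = 1/(1/102769 + 8100) = 1/(832428901/102769) = 102769/832428901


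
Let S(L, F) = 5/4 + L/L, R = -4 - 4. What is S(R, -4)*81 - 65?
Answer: 469/4 ≈ 117.25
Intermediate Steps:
R = -8
S(L, F) = 9/4 (S(L, F) = 5*(¼) + 1 = 5/4 + 1 = 9/4)
S(R, -4)*81 - 65 = (9/4)*81 - 65 = 729/4 - 65 = 469/4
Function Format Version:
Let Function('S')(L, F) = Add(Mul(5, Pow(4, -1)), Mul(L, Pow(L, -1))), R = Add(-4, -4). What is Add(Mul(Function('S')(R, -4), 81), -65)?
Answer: Rational(469, 4) ≈ 117.25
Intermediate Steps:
R = -8
Function('S')(L, F) = Rational(9, 4) (Function('S')(L, F) = Add(Mul(5, Rational(1, 4)), 1) = Add(Rational(5, 4), 1) = Rational(9, 4))
Add(Mul(Function('S')(R, -4), 81), -65) = Add(Mul(Rational(9, 4), 81), -65) = Add(Rational(729, 4), -65) = Rational(469, 4)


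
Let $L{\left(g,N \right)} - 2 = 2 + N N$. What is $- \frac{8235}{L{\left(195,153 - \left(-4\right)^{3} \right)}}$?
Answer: $- \frac{8235}{47093} \approx -0.17487$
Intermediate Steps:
$L{\left(g,N \right)} = 4 + N^{2}$ ($L{\left(g,N \right)} = 2 + \left(2 + N N\right) = 2 + \left(2 + N^{2}\right) = 4 + N^{2}$)
$- \frac{8235}{L{\left(195,153 - \left(-4\right)^{3} \right)}} = - \frac{8235}{4 + \left(153 - \left(-4\right)^{3}\right)^{2}} = - \frac{8235}{4 + \left(153 - -64\right)^{2}} = - \frac{8235}{4 + \left(153 + 64\right)^{2}} = - \frac{8235}{4 + 217^{2}} = - \frac{8235}{4 + 47089} = - \frac{8235}{47093}$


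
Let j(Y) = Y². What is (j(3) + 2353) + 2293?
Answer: 4655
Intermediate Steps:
(j(3) + 2353) + 2293 = (3² + 2353) + 2293 = (9 + 2353) + 2293 = 2362 + 2293 = 4655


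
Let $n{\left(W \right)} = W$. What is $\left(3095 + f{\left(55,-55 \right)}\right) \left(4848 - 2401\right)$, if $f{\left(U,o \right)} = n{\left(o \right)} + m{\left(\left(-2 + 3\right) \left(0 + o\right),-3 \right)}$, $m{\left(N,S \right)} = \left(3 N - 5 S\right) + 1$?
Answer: $7074277$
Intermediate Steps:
$m{\left(N,S \right)} = 1 - 5 S + 3 N$ ($m{\left(N,S \right)} = \left(- 5 S + 3 N\right) + 1 = 1 - 5 S + 3 N$)
$f{\left(U,o \right)} = 16 + 4 o$ ($f{\left(U,o \right)} = o + \left(1 - -15 + 3 \left(-2 + 3\right) \left(0 + o\right)\right) = o + \left(1 + 15 + 3 \cdot 1 o\right) = o + \left(1 + 15 + 3 o\right) = o + \left(16 + 3 o\right) = 16 + 4 o$)
$\left(3095 + f{\left(55,-55 \right)}\right) \left(4848 - 2401\right) = \left(3095 + \left(16 + 4 \left(-55\right)\right)\right) \left(4848 - 2401\right) = \left(3095 + \left(16 - 220\right)\right) 2447 = \left(3095 - 204\right) 2447 = 2891 \cdot 2447 = 7074277$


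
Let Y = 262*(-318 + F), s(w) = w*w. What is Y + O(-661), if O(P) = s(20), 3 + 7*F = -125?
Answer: -613948/7 ≈ -87707.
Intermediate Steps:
s(w) = w²
F = -128/7 (F = -3/7 + (⅐)*(-125) = -3/7 - 125/7 = -128/7 ≈ -18.286)
O(P) = 400 (O(P) = 20² = 400)
Y = -616748/7 (Y = 262*(-318 - 128/7) = 262*(-2354/7) = -616748/7 ≈ -88107.)
Y + O(-661) = -616748/7 + 400 = -613948/7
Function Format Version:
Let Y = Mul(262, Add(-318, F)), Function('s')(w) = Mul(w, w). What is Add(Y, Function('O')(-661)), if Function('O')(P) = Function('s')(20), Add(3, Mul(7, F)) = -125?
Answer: Rational(-613948, 7) ≈ -87707.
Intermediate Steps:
Function('s')(w) = Pow(w, 2)
F = Rational(-128, 7) (F = Add(Rational(-3, 7), Mul(Rational(1, 7), -125)) = Add(Rational(-3, 7), Rational(-125, 7)) = Rational(-128, 7) ≈ -18.286)
Function('O')(P) = 400 (Function('O')(P) = Pow(20, 2) = 400)
Y = Rational(-616748, 7) (Y = Mul(262, Add(-318, Rational(-128, 7))) = Mul(262, Rational(-2354, 7)) = Rational(-616748, 7) ≈ -88107.)
Add(Y, Function('O')(-661)) = Add(Rational(-616748, 7), 400) = Rational(-613948, 7)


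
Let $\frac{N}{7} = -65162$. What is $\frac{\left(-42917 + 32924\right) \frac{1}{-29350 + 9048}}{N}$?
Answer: $- \frac{9993}{9260432468} \approx -1.0791 \cdot 10^{-6}$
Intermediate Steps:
$N = -456134$ ($N = 7 \left(-65162\right) = -456134$)
$\frac{\left(-42917 + 32924\right) \frac{1}{-29350 + 9048}}{N} = \frac{\left(-42917 + 32924\right) \frac{1}{-29350 + 9048}}{-456134} = - \frac{9993}{-20302} \left(- \frac{1}{456134}\right) = \left(-9993\right) \left(- \frac{1}{20302}\right) \left(- \frac{1}{456134}\right) = \frac{9993}{20302} \left(- \frac{1}{456134}\right) = - \frac{9993}{9260432468}$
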